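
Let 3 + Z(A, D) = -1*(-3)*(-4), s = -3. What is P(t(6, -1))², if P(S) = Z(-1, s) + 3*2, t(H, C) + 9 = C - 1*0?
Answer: 81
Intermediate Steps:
Z(A, D) = -15 (Z(A, D) = -3 - 1*(-3)*(-4) = -3 + 3*(-4) = -3 - 12 = -15)
t(H, C) = -9 + C (t(H, C) = -9 + (C - 1*0) = -9 + (C + 0) = -9 + C)
P(S) = -9 (P(S) = -15 + 3*2 = -15 + 6 = -9)
P(t(6, -1))² = (-9)² = 81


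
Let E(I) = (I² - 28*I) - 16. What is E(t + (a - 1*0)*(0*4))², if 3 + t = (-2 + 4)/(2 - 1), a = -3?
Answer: 169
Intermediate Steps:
t = -1 (t = -3 + (-2 + 4)/(2 - 1) = -3 + 2/1 = -3 + 2*1 = -3 + 2 = -1)
E(I) = -16 + I² - 28*I
E(t + (a - 1*0)*(0*4))² = (-16 + (-1 + (-3 - 1*0)*(0*4))² - 28*(-1 + (-3 - 1*0)*(0*4)))² = (-16 + (-1 + (-3 + 0)*0)² - 28*(-1 + (-3 + 0)*0))² = (-16 + (-1 - 3*0)² - 28*(-1 - 3*0))² = (-16 + (-1 + 0)² - 28*(-1 + 0))² = (-16 + (-1)² - 28*(-1))² = (-16 + 1 + 28)² = 13² = 169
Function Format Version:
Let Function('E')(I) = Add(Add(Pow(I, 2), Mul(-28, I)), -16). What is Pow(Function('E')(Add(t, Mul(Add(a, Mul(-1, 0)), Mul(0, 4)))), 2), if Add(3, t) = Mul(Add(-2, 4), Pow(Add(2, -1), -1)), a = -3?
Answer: 169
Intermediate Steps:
t = -1 (t = Add(-3, Mul(Add(-2, 4), Pow(Add(2, -1), -1))) = Add(-3, Mul(2, Pow(1, -1))) = Add(-3, Mul(2, 1)) = Add(-3, 2) = -1)
Function('E')(I) = Add(-16, Pow(I, 2), Mul(-28, I))
Pow(Function('E')(Add(t, Mul(Add(a, Mul(-1, 0)), Mul(0, 4)))), 2) = Pow(Add(-16, Pow(Add(-1, Mul(Add(-3, Mul(-1, 0)), Mul(0, 4))), 2), Mul(-28, Add(-1, Mul(Add(-3, Mul(-1, 0)), Mul(0, 4))))), 2) = Pow(Add(-16, Pow(Add(-1, Mul(Add(-3, 0), 0)), 2), Mul(-28, Add(-1, Mul(Add(-3, 0), 0)))), 2) = Pow(Add(-16, Pow(Add(-1, Mul(-3, 0)), 2), Mul(-28, Add(-1, Mul(-3, 0)))), 2) = Pow(Add(-16, Pow(Add(-1, 0), 2), Mul(-28, Add(-1, 0))), 2) = Pow(Add(-16, Pow(-1, 2), Mul(-28, -1)), 2) = Pow(Add(-16, 1, 28), 2) = Pow(13, 2) = 169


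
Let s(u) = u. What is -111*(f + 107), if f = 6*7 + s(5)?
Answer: -17094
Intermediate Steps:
f = 47 (f = 6*7 + 5 = 42 + 5 = 47)
-111*(f + 107) = -111*(47 + 107) = -111*154 = -17094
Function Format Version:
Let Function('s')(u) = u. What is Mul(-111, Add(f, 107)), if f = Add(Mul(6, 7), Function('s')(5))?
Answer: -17094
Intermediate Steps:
f = 47 (f = Add(Mul(6, 7), 5) = Add(42, 5) = 47)
Mul(-111, Add(f, 107)) = Mul(-111, Add(47, 107)) = Mul(-111, 154) = -17094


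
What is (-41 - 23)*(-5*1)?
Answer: 320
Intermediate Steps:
(-41 - 23)*(-5*1) = -64*(-5) = 320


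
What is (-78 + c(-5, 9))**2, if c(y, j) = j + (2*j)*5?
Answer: 441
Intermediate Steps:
c(y, j) = 11*j (c(y, j) = j + 10*j = 11*j)
(-78 + c(-5, 9))**2 = (-78 + 11*9)**2 = (-78 + 99)**2 = 21**2 = 441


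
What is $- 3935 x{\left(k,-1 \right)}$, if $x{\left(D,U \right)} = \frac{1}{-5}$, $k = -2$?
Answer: $787$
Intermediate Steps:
$x{\left(D,U \right)} = - \frac{1}{5}$
$- 3935 x{\left(k,-1 \right)} = \left(-3935\right) \left(- \frac{1}{5}\right) = 787$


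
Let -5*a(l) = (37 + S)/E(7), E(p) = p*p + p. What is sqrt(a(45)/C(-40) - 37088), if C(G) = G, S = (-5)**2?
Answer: I*sqrt(2907698766)/280 ≈ 192.58*I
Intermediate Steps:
S = 25
E(p) = p + p**2 (E(p) = p**2 + p = p + p**2)
a(l) = -31/140 (a(l) = -(37 + 25)/(5*(7*(1 + 7))) = -62/(5*(7*8)) = -62/(5*56) = -1/5*31/28 = -31/140)
sqrt(a(45)/C(-40) - 37088) = sqrt(-31/140/(-40) - 37088) = sqrt(-31/140*(-1/40) - 37088) = sqrt(31/5600 - 37088) = sqrt(-207692769/5600) = I*sqrt(2907698766)/280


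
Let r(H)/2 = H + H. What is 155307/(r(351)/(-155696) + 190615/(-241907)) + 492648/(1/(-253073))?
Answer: -935620290797382411444/7504407617 ≈ -1.2468e+11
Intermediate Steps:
r(H) = 4*H (r(H) = 2*(H + H) = 2*(2*H) = 4*H)
155307/(r(351)/(-155696) + 190615/(-241907)) + 492648/(1/(-253073)) = 155307/((4*351)/(-155696) + 190615/(-241907)) + 492648/(1/(-253073)) = 155307/(1404*(-1/155696) + 190615*(-1/241907)) + 492648/(-1/253073) = 155307/(-351/38924 - 190615/241907) + 492648*(-253073) = 155307/(-7504407617/9415988068) - 124675907304 = 155307*(-9415988068/7504407617) - 124675907304 = -1462368858876876/7504407617 - 124675907304 = -935620290797382411444/7504407617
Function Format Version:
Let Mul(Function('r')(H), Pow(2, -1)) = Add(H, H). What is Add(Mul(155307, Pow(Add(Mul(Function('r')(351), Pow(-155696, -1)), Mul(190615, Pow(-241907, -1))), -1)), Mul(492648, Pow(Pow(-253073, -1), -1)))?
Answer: Rational(-935620290797382411444, 7504407617) ≈ -1.2468e+11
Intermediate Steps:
Function('r')(H) = Mul(4, H) (Function('r')(H) = Mul(2, Add(H, H)) = Mul(2, Mul(2, H)) = Mul(4, H))
Add(Mul(155307, Pow(Add(Mul(Function('r')(351), Pow(-155696, -1)), Mul(190615, Pow(-241907, -1))), -1)), Mul(492648, Pow(Pow(-253073, -1), -1))) = Add(Mul(155307, Pow(Add(Mul(Mul(4, 351), Pow(-155696, -1)), Mul(190615, Pow(-241907, -1))), -1)), Mul(492648, Pow(Pow(-253073, -1), -1))) = Add(Mul(155307, Pow(Add(Mul(1404, Rational(-1, 155696)), Mul(190615, Rational(-1, 241907))), -1)), Mul(492648, Pow(Rational(-1, 253073), -1))) = Add(Mul(155307, Pow(Add(Rational(-351, 38924), Rational(-190615, 241907)), -1)), Mul(492648, -253073)) = Add(Mul(155307, Pow(Rational(-7504407617, 9415988068), -1)), -124675907304) = Add(Mul(155307, Rational(-9415988068, 7504407617)), -124675907304) = Add(Rational(-1462368858876876, 7504407617), -124675907304) = Rational(-935620290797382411444, 7504407617)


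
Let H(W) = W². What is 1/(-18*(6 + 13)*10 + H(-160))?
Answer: 1/22180 ≈ 4.5086e-5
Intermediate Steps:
1/(-18*(6 + 13)*10 + H(-160)) = 1/(-18*(6 + 13)*10 + (-160)²) = 1/(-18*19*10 + 25600) = 1/(-342*10 + 25600) = 1/(-3420 + 25600) = 1/22180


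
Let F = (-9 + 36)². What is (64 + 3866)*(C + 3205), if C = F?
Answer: 15460620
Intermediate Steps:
F = 729 (F = 27² = 729)
C = 729
(64 + 3866)*(C + 3205) = (64 + 3866)*(729 + 3205) = 3930*3934 = 15460620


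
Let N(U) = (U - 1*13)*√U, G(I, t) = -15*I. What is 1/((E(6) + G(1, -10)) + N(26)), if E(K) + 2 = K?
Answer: 11/4273 + 13*√26/4273 ≈ 0.018087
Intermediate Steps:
N(U) = √U*(-13 + U) (N(U) = (U - 13)*√U = (-13 + U)*√U = √U*(-13 + U))
E(K) = -2 + K
1/((E(6) + G(1, -10)) + N(26)) = 1/(((-2 + 6) - 15*1) + √26*(-13 + 26)) = 1/((4 - 15) + √26*13) = 1/(-11 + 13*√26)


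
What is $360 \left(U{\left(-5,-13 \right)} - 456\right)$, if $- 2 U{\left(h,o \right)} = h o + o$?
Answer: $-173520$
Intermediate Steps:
$U{\left(h,o \right)} = - \frac{o}{2} - \frac{h o}{2}$ ($U{\left(h,o \right)} = - \frac{h o + o}{2} = - \frac{o + h o}{2} = - \frac{o}{2} - \frac{h o}{2}$)
$360 \left(U{\left(-5,-13 \right)} - 456\right) = 360 \left(\left(- \frac{1}{2}\right) \left(-13\right) \left(1 - 5\right) - 456\right) = 360 \left(\left(- \frac{1}{2}\right) \left(-13\right) \left(-4\right) - 456\right) = 360 \left(-26 - 456\right) = 360 \left(-482\right) = -173520$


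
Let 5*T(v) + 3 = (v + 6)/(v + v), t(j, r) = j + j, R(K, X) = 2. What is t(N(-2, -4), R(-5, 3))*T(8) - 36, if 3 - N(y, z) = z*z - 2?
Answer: -533/20 ≈ -26.650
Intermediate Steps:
N(y, z) = 5 - z**2 (N(y, z) = 3 - (z*z - 2) = 3 - (z**2 - 2) = 3 - (-2 + z**2) = 3 + (2 - z**2) = 5 - z**2)
t(j, r) = 2*j
T(v) = -3/5 + (6 + v)/(10*v) (T(v) = -3/5 + ((v + 6)/(v + v))/5 = -3/5 + ((6 + v)/((2*v)))/5 = -3/5 + ((6 + v)*(1/(2*v)))/5 = -3/5 + ((6 + v)/(2*v))/5 = -3/5 + (6 + v)/(10*v))
t(N(-2, -4), R(-5, 3))*T(8) - 36 = (2*(5 - 1*(-4)**2))*((1/10)*(6 - 5*8)/8) - 36 = (2*(5 - 1*16))*((1/10)*(1/8)*(6 - 40)) - 36 = (2*(5 - 16))*((1/10)*(1/8)*(-34)) - 36 = (2*(-11))*(-17/40) - 36 = -22*(-17/40) - 36 = 187/20 - 36 = -533/20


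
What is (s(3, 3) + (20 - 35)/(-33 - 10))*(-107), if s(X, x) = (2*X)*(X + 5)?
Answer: -222453/43 ≈ -5173.3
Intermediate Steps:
s(X, x) = 2*X*(5 + X) (s(X, x) = (2*X)*(5 + X) = 2*X*(5 + X))
(s(3, 3) + (20 - 35)/(-33 - 10))*(-107) = (2*3*(5 + 3) + (20 - 35)/(-33 - 10))*(-107) = (2*3*8 - 15/(-43))*(-107) = (48 - 15*(-1/43))*(-107) = (48 + 15/43)*(-107) = (2079/43)*(-107) = -222453/43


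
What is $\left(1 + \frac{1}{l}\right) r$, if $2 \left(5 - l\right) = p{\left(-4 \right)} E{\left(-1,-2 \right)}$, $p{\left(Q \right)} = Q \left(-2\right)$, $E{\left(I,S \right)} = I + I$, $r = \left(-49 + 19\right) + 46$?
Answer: $\frac{224}{13} \approx 17.231$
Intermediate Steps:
$r = 16$ ($r = -30 + 46 = 16$)
$E{\left(I,S \right)} = 2 I$
$p{\left(Q \right)} = - 2 Q$
$l = 13$ ($l = 5 - \frac{\left(-2\right) \left(-4\right) 2 \left(-1\right)}{2} = 5 - \frac{8 \left(-2\right)}{2} = 5 - -8 = 5 + 8 = 13$)
$\left(1 + \frac{1}{l}\right) r = \left(1 + \frac{1}{13}\right) 16 = \frac{14}{13} \cdot 16 = \frac{224}{13}$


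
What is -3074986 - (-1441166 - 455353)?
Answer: -1178467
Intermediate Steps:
-3074986 - (-1441166 - 455353) = -3074986 - 1*(-1896519) = -3074986 + 1896519 = -1178467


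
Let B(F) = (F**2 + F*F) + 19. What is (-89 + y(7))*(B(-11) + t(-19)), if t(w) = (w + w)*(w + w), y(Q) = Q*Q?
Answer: -68200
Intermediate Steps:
y(Q) = Q**2
t(w) = 4*w**2 (t(w) = (2*w)*(2*w) = 4*w**2)
B(F) = 19 + 2*F**2 (B(F) = (F**2 + F**2) + 19 = 2*F**2 + 19 = 19 + 2*F**2)
(-89 + y(7))*(B(-11) + t(-19)) = (-89 + 7**2)*((19 + 2*(-11)**2) + 4*(-19)**2) = (-89 + 49)*((19 + 2*121) + 4*361) = -40*((19 + 242) + 1444) = -40*(261 + 1444) = -40*1705 = -68200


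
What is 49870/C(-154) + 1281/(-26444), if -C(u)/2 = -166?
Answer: 329584247/2194852 ≈ 150.16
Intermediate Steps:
C(u) = 332 (C(u) = -2*(-166) = 332)
49870/C(-154) + 1281/(-26444) = 49870/332 + 1281/(-26444) = 49870*(1/332) + 1281*(-1/26444) = 24935/166 - 1281/26444 = 329584247/2194852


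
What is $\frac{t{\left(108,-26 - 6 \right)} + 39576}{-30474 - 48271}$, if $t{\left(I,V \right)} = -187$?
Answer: $- \frac{39389}{78745} \approx -0.50021$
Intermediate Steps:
$\frac{t{\left(108,-26 - 6 \right)} + 39576}{-30474 - 48271} = \frac{-187 + 39576}{-30474 - 48271} = \frac{39389}{-78745} = 39389 \left(- \frac{1}{78745}\right) = - \frac{39389}{78745}$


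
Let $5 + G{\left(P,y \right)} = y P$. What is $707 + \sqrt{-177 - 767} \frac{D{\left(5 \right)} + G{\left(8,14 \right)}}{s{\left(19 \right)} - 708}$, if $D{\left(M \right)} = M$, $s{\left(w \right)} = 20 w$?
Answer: $707 - \frac{56 i \sqrt{59}}{41} \approx 707.0 - 10.491 i$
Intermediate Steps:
$G{\left(P,y \right)} = -5 + P y$ ($G{\left(P,y \right)} = -5 + y P = -5 + P y$)
$707 + \sqrt{-177 - 767} \frac{D{\left(5 \right)} + G{\left(8,14 \right)}}{s{\left(19 \right)} - 708} = 707 + \sqrt{-177 - 767} \frac{5 + \left(-5 + 8 \cdot 14\right)}{20 \cdot 19 - 708} = 707 + \sqrt{-944} \frac{5 + \left(-5 + 112\right)}{380 - 708} = 707 + 4 i \sqrt{59} \frac{5 + 107}{-328} = 707 + 4 i \sqrt{59} \cdot 112 \left(- \frac{1}{328}\right) = 707 + 4 i \sqrt{59} \left(- \frac{14}{41}\right) = 707 - \frac{56 i \sqrt{59}}{41}$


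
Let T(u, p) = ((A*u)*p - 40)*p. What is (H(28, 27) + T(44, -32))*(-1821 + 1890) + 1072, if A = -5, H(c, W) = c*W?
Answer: -15402764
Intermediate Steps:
H(c, W) = W*c
T(u, p) = p*(-40 - 5*p*u) (T(u, p) = ((-5*u)*p - 40)*p = (-5*p*u - 40)*p = (-40 - 5*p*u)*p = p*(-40 - 5*p*u))
(H(28, 27) + T(44, -32))*(-1821 + 1890) + 1072 = (27*28 - 5*(-32)*(8 - 32*44))*(-1821 + 1890) + 1072 = (756 - 5*(-32)*(8 - 1408))*69 + 1072 = (756 - 5*(-32)*(-1400))*69 + 1072 = (756 - 224000)*69 + 1072 = -223244*69 + 1072 = -15403836 + 1072 = -15402764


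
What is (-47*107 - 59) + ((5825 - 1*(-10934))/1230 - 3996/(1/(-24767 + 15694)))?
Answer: 44588279359/1230 ≈ 3.6251e+7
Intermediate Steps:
(-47*107 - 59) + ((5825 - 1*(-10934))/1230 - 3996/(1/(-24767 + 15694))) = (-5029 - 59) + ((5825 + 10934)*(1/1230) - 3996/(1/(-9073))) = -5088 + (16759*(1/1230) - 3996/(-1/9073)) = -5088 + (16759/1230 - 3996*(-9073)) = -5088 + (16759/1230 + 36255708) = -5088 + 44594537599/1230 = 44588279359/1230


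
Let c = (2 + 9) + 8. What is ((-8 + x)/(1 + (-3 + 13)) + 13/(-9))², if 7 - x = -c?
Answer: 361/9801 ≈ 0.036833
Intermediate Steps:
c = 19 (c = 11 + 8 = 19)
x = 26 (x = 7 - (-1)*19 = 7 - 1*(-19) = 7 + 19 = 26)
((-8 + x)/(1 + (-3 + 13)) + 13/(-9))² = ((-8 + 26)/(1 + (-3 + 13)) + 13/(-9))² = (18/(1 + 10) + 13*(-⅑))² = (18/11 - 13/9)² = (19/99)² = 361/9801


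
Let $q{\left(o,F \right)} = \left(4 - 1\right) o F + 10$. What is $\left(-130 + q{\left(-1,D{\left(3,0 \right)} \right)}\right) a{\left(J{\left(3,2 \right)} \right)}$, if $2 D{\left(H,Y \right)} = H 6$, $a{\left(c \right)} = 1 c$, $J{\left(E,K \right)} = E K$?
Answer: $-882$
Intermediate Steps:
$a{\left(c \right)} = c$
$D{\left(H,Y \right)} = 3 H$ ($D{\left(H,Y \right)} = \frac{H 6}{2} = \frac{6 H}{2} = 3 H$)
$q{\left(o,F \right)} = 10 + 3 F o$ ($q{\left(o,F \right)} = 3 o F + 10 = 3 F o + 10 = 10 + 3 F o$)
$\left(-130 + q{\left(-1,D{\left(3,0 \right)} \right)}\right) a{\left(J{\left(3,2 \right)} \right)} = \left(-130 + \left(10 + 3 \cdot 3 \cdot 3 \left(-1\right)\right)\right) 3 \cdot 2 = \left(-130 + \left(10 + 3 \cdot 9 \left(-1\right)\right)\right) 6 = \left(-130 + \left(10 - 27\right)\right) 6 = \left(-130 - 17\right) 6 = \left(-147\right) 6 = -882$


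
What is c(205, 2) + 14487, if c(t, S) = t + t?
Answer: 14897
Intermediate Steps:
c(t, S) = 2*t
c(205, 2) + 14487 = 2*205 + 14487 = 410 + 14487 = 14897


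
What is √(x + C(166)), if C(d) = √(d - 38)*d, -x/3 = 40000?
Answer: 4*√(-7500 + 83*√2) ≈ 343.69*I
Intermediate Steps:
x = -120000 (x = -3*40000 = -120000)
C(d) = d*√(-38 + d) (C(d) = √(-38 + d)*d = d*√(-38 + d))
√(x + C(166)) = √(-120000 + 166*√(-38 + 166)) = √(-120000 + 166*√128) = √(-120000 + 166*(8*√2)) = √(-120000 + 1328*√2)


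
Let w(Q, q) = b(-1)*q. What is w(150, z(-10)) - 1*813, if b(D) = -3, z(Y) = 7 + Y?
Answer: -804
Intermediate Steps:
w(Q, q) = -3*q
w(150, z(-10)) - 1*813 = -3*(7 - 10) - 1*813 = -3*(-3) - 813 = 9 - 813 = -804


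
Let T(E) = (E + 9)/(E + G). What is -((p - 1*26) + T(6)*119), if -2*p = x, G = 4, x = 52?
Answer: -253/2 ≈ -126.50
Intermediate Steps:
T(E) = (9 + E)/(4 + E) (T(E) = (E + 9)/(E + 4) = (9 + E)/(4 + E))
p = -26 (p = -½*52 = -26)
-((p - 1*26) + T(6)*119) = -((-26 - 1*26) + ((9 + 6)/(4 + 6))*119) = -((-26 - 26) + (15/10)*119) = -(-52 + ((⅒)*15)*119) = -(-52 + (3/2)*119) = -(-52 + 357/2) = -1*253/2 = -253/2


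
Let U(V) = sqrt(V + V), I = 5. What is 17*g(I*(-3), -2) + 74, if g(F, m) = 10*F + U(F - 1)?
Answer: -2476 + 68*I*sqrt(2) ≈ -2476.0 + 96.167*I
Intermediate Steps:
U(V) = sqrt(2)*sqrt(V) (U(V) = sqrt(2*V) = sqrt(2)*sqrt(V))
g(F, m) = 10*F + sqrt(2)*sqrt(-1 + F) (g(F, m) = 10*F + sqrt(2)*sqrt(F - 1) = 10*F + sqrt(2)*sqrt(-1 + F))
17*g(I*(-3), -2) + 74 = 17*(sqrt(-2 + 2*(5*(-3))) + 10*(5*(-3))) + 74 = 17*(sqrt(-2 + 2*(-15)) + 10*(-15)) + 74 = 17*(sqrt(-2 - 30) - 150) + 74 = 17*(sqrt(-32) - 150) + 74 = 17*(4*I*sqrt(2) - 150) + 74 = 17*(-150 + 4*I*sqrt(2)) + 74 = (-2550 + 68*I*sqrt(2)) + 74 = -2476 + 68*I*sqrt(2)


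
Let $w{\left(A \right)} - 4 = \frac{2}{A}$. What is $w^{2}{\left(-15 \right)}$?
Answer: $\frac{3364}{225} \approx 14.951$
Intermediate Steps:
$w{\left(A \right)} = 4 + \frac{2}{A}$
$w^{2}{\left(-15 \right)} = \left(4 + \frac{2}{-15}\right)^{2} = \left(4 + 2 \left(- \frac{1}{15}\right)\right)^{2} = \left(4 - \frac{2}{15}\right)^{2} = \left(\frac{58}{15}\right)^{2} = \frac{3364}{225}$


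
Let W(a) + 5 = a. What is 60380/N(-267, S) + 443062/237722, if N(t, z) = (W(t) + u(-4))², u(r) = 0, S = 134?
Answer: 5891644171/2198453056 ≈ 2.6799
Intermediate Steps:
W(a) = -5 + a
N(t, z) = (-5 + t)² (N(t, z) = ((-5 + t) + 0)² = (-5 + t)²)
60380/N(-267, S) + 443062/237722 = 60380/((-5 - 267)²) + 443062/237722 = 60380/((-272)²) + 443062*(1/237722) = 60380/73984 + 221531/118861 = 60380*(1/73984) + 221531/118861 = 15095/18496 + 221531/118861 = 5891644171/2198453056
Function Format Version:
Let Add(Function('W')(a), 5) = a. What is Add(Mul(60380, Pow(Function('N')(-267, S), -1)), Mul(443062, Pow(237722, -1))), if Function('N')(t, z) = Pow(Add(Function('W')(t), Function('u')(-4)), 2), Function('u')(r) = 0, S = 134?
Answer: Rational(5891644171, 2198453056) ≈ 2.6799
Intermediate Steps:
Function('W')(a) = Add(-5, a)
Function('N')(t, z) = Pow(Add(-5, t), 2) (Function('N')(t, z) = Pow(Add(Add(-5, t), 0), 2) = Pow(Add(-5, t), 2))
Add(Mul(60380, Pow(Function('N')(-267, S), -1)), Mul(443062, Pow(237722, -1))) = Add(Mul(60380, Pow(Pow(Add(-5, -267), 2), -1)), Mul(443062, Pow(237722, -1))) = Add(Mul(60380, Pow(Pow(-272, 2), -1)), Mul(443062, Rational(1, 237722))) = Add(Mul(60380, Pow(73984, -1)), Rational(221531, 118861)) = Add(Mul(60380, Rational(1, 73984)), Rational(221531, 118861)) = Add(Rational(15095, 18496), Rational(221531, 118861)) = Rational(5891644171, 2198453056)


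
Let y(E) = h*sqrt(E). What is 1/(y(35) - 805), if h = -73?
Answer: -23/13186 + 73*sqrt(35)/461510 ≈ -0.00080849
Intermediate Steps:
y(E) = -73*sqrt(E)
1/(y(35) - 805) = 1/(-73*sqrt(35) - 805) = 1/(-805 - 73*sqrt(35))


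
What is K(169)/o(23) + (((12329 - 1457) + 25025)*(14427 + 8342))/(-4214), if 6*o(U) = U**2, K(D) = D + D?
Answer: -432363675505/2229206 ≈ -1.9395e+5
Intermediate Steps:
K(D) = 2*D
o(U) = U**2/6
K(169)/o(23) + (((12329 - 1457) + 25025)*(14427 + 8342))/(-4214) = (2*169)/(((1/6)*23**2)) + (((12329 - 1457) + 25025)*(14427 + 8342))/(-4214) = 338/(((1/6)*529)) + ((10872 + 25025)*22769)*(-1/4214) = 338/(529/6) + (35897*22769)*(-1/4214) = 338*(6/529) + 817338793*(-1/4214) = 2028/529 - 817338793/4214 = -432363675505/2229206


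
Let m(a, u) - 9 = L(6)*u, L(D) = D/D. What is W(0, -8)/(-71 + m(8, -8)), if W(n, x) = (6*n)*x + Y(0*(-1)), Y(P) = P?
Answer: 0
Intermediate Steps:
L(D) = 1
m(a, u) = 9 + u (m(a, u) = 9 + 1*u = 9 + u)
W(n, x) = 6*n*x (W(n, x) = (6*n)*x + 0*(-1) = 6*n*x + 0 = 6*n*x)
W(0, -8)/(-71 + m(8, -8)) = (6*0*(-8))/(-71 + (9 - 8)) = 0/(-71 + 1) = 0/(-70) = 0*(-1/70) = 0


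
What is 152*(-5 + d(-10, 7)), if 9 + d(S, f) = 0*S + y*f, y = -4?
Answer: -6384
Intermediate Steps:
d(S, f) = -9 - 4*f (d(S, f) = -9 + (0*S - 4*f) = -9 + (0 - 4*f) = -9 - 4*f)
152*(-5 + d(-10, 7)) = 152*(-5 + (-9 - 4*7)) = 152*(-5 + (-9 - 28)) = 152*(-5 - 37) = 152*(-42) = -6384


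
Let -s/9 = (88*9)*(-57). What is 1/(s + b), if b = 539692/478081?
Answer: 478081/194242937668 ≈ 2.4613e-6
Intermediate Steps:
s = 406296 (s = -9*88*9*(-57) = -7128*(-57) = -9*(-45144) = 406296)
b = 539692/478081 (b = 539692*(1/478081) = 539692/478081 ≈ 1.1289)
1/(s + b) = 1/(406296 + 539692/478081) = 1/(194242937668/478081) = 478081/194242937668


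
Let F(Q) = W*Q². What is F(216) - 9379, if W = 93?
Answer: 4329629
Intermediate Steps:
F(Q) = 93*Q²
F(216) - 9379 = 93*216² - 9379 = 93*46656 - 9379 = 4339008 - 9379 = 4329629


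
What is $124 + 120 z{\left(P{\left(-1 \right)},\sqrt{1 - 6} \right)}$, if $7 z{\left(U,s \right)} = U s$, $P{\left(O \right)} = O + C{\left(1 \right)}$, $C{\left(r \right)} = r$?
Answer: $124$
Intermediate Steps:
$P{\left(O \right)} = 1 + O$ ($P{\left(O \right)} = O + 1 = 1 + O$)
$z{\left(U,s \right)} = \frac{U s}{7}$
$124 + 120 z{\left(P{\left(-1 \right)},\sqrt{1 - 6} \right)} = 124 + 120 \frac{\left(1 - 1\right) \sqrt{1 - 6}}{7} = 124 + 120 \cdot \frac{1}{7} \cdot 0 \sqrt{-5} = 124 + 120 \cdot \frac{1}{7} \cdot 0 i \sqrt{5} = 124 + 120 \cdot 0 = 124 + 0 = 124$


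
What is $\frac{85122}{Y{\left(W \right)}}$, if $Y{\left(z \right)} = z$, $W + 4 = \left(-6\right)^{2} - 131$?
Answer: $- \frac{9458}{11} \approx -859.82$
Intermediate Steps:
$W = -99$ ($W = -4 + \left(\left(-6\right)^{2} - 131\right) = -4 + \left(36 - 131\right) = -4 - 95 = -99$)
$\frac{85122}{Y{\left(W \right)}} = \frac{85122}{-99} = 85122 \left(- \frac{1}{99}\right) = - \frac{9458}{11}$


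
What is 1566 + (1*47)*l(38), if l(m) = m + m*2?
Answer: 6924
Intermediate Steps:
l(m) = 3*m (l(m) = m + 2*m = 3*m)
1566 + (1*47)*l(38) = 1566 + (1*47)*(3*38) = 1566 + 47*114 = 1566 + 5358 = 6924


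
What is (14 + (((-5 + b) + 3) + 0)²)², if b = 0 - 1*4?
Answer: 2500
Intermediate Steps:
b = -4 (b = 0 - 4 = -4)
(14 + (((-5 + b) + 3) + 0)²)² = (14 + (((-5 - 4) + 3) + 0)²)² = (14 + ((-9 + 3) + 0)²)² = (14 + (-6 + 0)²)² = (14 + (-6)²)² = (14 + 36)² = 50² = 2500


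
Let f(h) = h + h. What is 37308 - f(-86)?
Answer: 37480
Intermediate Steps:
f(h) = 2*h
37308 - f(-86) = 37308 - 2*(-86) = 37308 - 1*(-172) = 37308 + 172 = 37480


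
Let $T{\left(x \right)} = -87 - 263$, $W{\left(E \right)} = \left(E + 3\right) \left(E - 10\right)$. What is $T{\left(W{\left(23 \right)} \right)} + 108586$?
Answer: $108236$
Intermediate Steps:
$W{\left(E \right)} = \left(-10 + E\right) \left(3 + E\right)$ ($W{\left(E \right)} = \left(3 + E\right) \left(-10 + E\right) = \left(-10 + E\right) \left(3 + E\right)$)
$T{\left(x \right)} = -350$ ($T{\left(x \right)} = -87 - 263 = -350$)
$T{\left(W{\left(23 \right)} \right)} + 108586 = -350 + 108586 = 108236$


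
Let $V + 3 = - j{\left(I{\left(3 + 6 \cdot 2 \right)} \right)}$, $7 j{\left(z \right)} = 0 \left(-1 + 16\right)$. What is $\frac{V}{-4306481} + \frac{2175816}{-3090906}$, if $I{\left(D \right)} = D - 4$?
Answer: $- \frac{1561683498463}{2218487993631} \approx -0.70394$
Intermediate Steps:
$I{\left(D \right)} = -4 + D$ ($I{\left(D \right)} = D - 4 = -4 + D$)
$j{\left(z \right)} = 0$ ($j{\left(z \right)} = \frac{0 \left(-1 + 16\right)}{7} = \frac{0 \cdot 15}{7} = \frac{1}{7} \cdot 0 = 0$)
$V = -3$ ($V = -3 - 0 = -3 + 0 = -3$)
$\frac{V}{-4306481} + \frac{2175816}{-3090906} = - \frac{3}{-4306481} + \frac{2175816}{-3090906} = \left(-3\right) \left(- \frac{1}{4306481}\right) + 2175816 \left(- \frac{1}{3090906}\right) = \frac{3}{4306481} - \frac{362636}{515151} = - \frac{1561683498463}{2218487993631}$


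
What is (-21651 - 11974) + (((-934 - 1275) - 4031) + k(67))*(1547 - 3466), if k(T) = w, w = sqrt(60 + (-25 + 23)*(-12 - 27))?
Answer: 11940935 - 1919*sqrt(138) ≈ 1.1918e+7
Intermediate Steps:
w = sqrt(138) (w = sqrt(60 - 2*(-39)) = sqrt(60 + 78) = sqrt(138) ≈ 11.747)
k(T) = sqrt(138)
(-21651 - 11974) + (((-934 - 1275) - 4031) + k(67))*(1547 - 3466) = (-21651 - 11974) + (((-934 - 1275) - 4031) + sqrt(138))*(1547 - 3466) = -33625 + ((-2209 - 4031) + sqrt(138))*(-1919) = -33625 + (-6240 + sqrt(138))*(-1919) = -33625 + (11974560 - 1919*sqrt(138)) = 11940935 - 1919*sqrt(138)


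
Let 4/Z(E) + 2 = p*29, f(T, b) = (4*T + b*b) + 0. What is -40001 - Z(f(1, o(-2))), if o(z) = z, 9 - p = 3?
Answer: -1720044/43 ≈ -40001.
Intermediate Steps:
p = 6 (p = 9 - 1*3 = 9 - 3 = 6)
f(T, b) = b² + 4*T (f(T, b) = (4*T + b²) + 0 = (b² + 4*T) + 0 = b² + 4*T)
Z(E) = 1/43 (Z(E) = 4/(-2 + 6*29) = 4/(-2 + 174) = 4/172 = 4*(1/172) = 1/43)
-40001 - Z(f(1, o(-2))) = -40001 - 1*1/43 = -40001 - 1/43 = -1720044/43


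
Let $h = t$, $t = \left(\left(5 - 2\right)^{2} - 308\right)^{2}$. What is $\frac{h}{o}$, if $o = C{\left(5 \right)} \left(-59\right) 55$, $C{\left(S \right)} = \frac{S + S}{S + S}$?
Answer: $- \frac{89401}{3245} \approx -27.55$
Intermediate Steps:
$C{\left(S \right)} = 1$ ($C{\left(S \right)} = \frac{2 S}{2 S} = 2 S \frac{1}{2 S} = 1$)
$t = 89401$ ($t = \left(3^{2} - 308\right)^{2} = \left(9 - 308\right)^{2} = \left(-299\right)^{2} = 89401$)
$h = 89401$
$o = -3245$ ($o = 1 \left(-59\right) 55 = \left(-59\right) 55 = -3245$)
$\frac{h}{o} = \frac{89401}{-3245} = 89401 \left(- \frac{1}{3245}\right) = - \frac{89401}{3245}$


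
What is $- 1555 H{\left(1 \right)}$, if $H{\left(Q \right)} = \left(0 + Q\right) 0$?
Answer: $0$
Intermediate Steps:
$H{\left(Q \right)} = 0$ ($H{\left(Q \right)} = Q 0 = 0$)
$- 1555 H{\left(1 \right)} = \left(-1555\right) 0 = 0$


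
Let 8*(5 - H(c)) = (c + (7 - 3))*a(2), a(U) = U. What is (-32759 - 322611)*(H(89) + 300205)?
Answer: -213354730695/2 ≈ -1.0668e+11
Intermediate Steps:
H(c) = 4 - c/4 (H(c) = 5 - (c + (7 - 3))*2/8 = 5 - (c + 4)*2/8 = 5 - (4 + c)*2/8 = 5 - (8 + 2*c)/8 = 5 + (-1 - c/4) = 4 - c/4)
(-32759 - 322611)*(H(89) + 300205) = (-32759 - 322611)*((4 - ¼*89) + 300205) = -355370*((4 - 89/4) + 300205) = -355370*(-73/4 + 300205) = -355370*1200747/4 = -213354730695/2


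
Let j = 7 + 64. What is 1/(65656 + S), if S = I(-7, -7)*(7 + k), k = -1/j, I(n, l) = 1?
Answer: 71/4662072 ≈ 1.5229e-5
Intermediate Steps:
j = 71
k = -1/71 ≈ -0.014085
S = 496/71 (S = 1*(7 - 1/71) = 1*(496/71) = 496/71 ≈ 6.9859)
1/(65656 + S) = 1/(65656 + 496/71) = 1/(4662072/71) = 71/4662072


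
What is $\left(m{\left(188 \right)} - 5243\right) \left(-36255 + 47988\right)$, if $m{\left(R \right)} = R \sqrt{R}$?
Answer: $-61516119 + 4411608 \sqrt{47} \approx -3.1272 \cdot 10^{7}$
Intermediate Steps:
$m{\left(R \right)} = R^{\frac{3}{2}}$
$\left(m{\left(188 \right)} - 5243\right) \left(-36255 + 47988\right) = \left(188^{\frac{3}{2}} - 5243\right) \left(-36255 + 47988\right) = \left(376 \sqrt{47} + \left(-6628 + 1385\right)\right) 11733 = \left(376 \sqrt{47} - 5243\right) 11733 = \left(-5243 + 376 \sqrt{47}\right) 11733 = -61516119 + 4411608 \sqrt{47}$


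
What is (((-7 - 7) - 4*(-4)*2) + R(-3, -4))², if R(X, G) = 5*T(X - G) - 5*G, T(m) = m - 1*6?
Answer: 169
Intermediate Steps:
T(m) = -6 + m (T(m) = m - 6 = -6 + m)
R(X, G) = -30 - 10*G + 5*X (R(X, G) = 5*(-6 + (X - G)) - 5*G = 5*(-6 + X - G) - 5*G = (-30 - 5*G + 5*X) - 5*G = -30 - 10*G + 5*X)
(((-7 - 7) - 4*(-4)*2) + R(-3, -4))² = (((-7 - 7) - 4*(-4)*2) + (-30 - 10*(-4) + 5*(-3)))² = ((-14 + 16*2) + (-30 + 40 - 15))² = ((-14 + 32) - 5)² = (18 - 5)² = 13² = 169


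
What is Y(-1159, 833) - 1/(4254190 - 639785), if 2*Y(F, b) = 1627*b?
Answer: 4898570566853/7228810 ≈ 6.7765e+5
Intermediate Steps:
Y(F, b) = 1627*b/2 (Y(F, b) = (1627*b)/2 = 1627*b/2)
Y(-1159, 833) - 1/(4254190 - 639785) = (1627/2)*833 - 1/(4254190 - 639785) = 1355291/2 - 1/3614405 = 4898570566853/7228810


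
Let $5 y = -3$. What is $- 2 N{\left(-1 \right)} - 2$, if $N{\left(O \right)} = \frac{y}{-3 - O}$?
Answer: $- \frac{13}{5} \approx -2.6$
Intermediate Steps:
$y = - \frac{3}{5}$ ($y = \frac{1}{5} \left(-3\right) = - \frac{3}{5} \approx -0.6$)
$N{\left(O \right)} = - \frac{3}{5 \left(-3 - O\right)}$
$- 2 N{\left(-1 \right)} - 2 = - 2 \frac{3}{5 \left(3 - 1\right)} - 2 = - 2 \frac{3}{5 \cdot 2} - 2 = - 2 \cdot \frac{3}{5} \cdot \frac{1}{2} - 2 = \left(-2\right) \frac{3}{10} - 2 = - \frac{3}{5} - 2 = - \frac{13}{5}$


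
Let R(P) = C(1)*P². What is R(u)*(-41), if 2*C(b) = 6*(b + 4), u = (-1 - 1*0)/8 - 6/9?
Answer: -74005/192 ≈ -385.44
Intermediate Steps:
u = -19/24 (u = (-1 + 0)*(⅛) - 6*⅑ = -1*⅛ - ⅔ = -⅛ - ⅔ = -19/24 ≈ -0.79167)
C(b) = 12 + 3*b (C(b) = (6*(b + 4))/2 = (6*(4 + b))/2 = (24 + 6*b)/2 = 12 + 3*b)
R(P) = 15*P² (R(P) = (12 + 3*1)*P² = (12 + 3)*P² = 15*P²)
R(u)*(-41) = (15*(-19/24)²)*(-41) = (15*(361/576))*(-41) = (1805/192)*(-41) = -74005/192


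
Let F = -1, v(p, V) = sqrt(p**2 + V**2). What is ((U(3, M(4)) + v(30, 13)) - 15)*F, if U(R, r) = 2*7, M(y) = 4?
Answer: 1 - sqrt(1069) ≈ -31.696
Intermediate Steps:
v(p, V) = sqrt(V**2 + p**2)
U(R, r) = 14
((U(3, M(4)) + v(30, 13)) - 15)*F = ((14 + sqrt(13**2 + 30**2)) - 15)*(-1) = ((14 + sqrt(169 + 900)) - 15)*(-1) = ((14 + sqrt(1069)) - 15)*(-1) = (-1 + sqrt(1069))*(-1) = 1 - sqrt(1069)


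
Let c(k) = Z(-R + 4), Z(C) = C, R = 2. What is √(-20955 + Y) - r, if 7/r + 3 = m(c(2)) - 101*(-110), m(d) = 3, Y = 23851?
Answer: -7/11110 + 4*√181 ≈ 53.814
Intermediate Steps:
c(k) = 2 (c(k) = -1*2 + 4 = -2 + 4 = 2)
r = 7/11110 (r = 7/(-3 + (3 - 101*(-110))) = 7/(-3 + (3 + 11110)) = 7/(-3 + 11113) = 7/11110 ≈ 0.00063006)
√(-20955 + Y) - r = √(-20955 + 23851) - 1*7/11110 = √2896 - 7/11110 = 4*√181 - 7/11110 = -7/11110 + 4*√181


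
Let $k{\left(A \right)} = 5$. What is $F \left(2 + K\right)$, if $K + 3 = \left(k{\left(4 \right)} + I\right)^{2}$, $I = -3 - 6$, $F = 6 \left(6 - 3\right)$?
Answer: $270$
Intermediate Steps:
$F = 18$ ($F = 6 \cdot 3 = 18$)
$I = -9$ ($I = -3 - 6 = -9$)
$K = 13$ ($K = -3 + \left(5 - 9\right)^{2} = -3 + \left(-4\right)^{2} = -3 + 16 = 13$)
$F \left(2 + K\right) = 18 \left(2 + 13\right) = 18 \cdot 15 = 270$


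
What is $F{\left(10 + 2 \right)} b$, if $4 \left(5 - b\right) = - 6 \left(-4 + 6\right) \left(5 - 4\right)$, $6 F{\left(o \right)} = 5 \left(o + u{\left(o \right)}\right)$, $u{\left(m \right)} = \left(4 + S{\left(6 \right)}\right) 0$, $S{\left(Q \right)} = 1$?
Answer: $80$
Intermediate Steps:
$u{\left(m \right)} = 0$ ($u{\left(m \right)} = \left(4 + 1\right) 0 = 5 \cdot 0 = 0$)
$F{\left(o \right)} = \frac{5 o}{6}$ ($F{\left(o \right)} = \frac{5 \left(o + 0\right)}{6} = \frac{5 o}{6}$)
$b = 8$ ($b = 5 - \frac{\left(-6\right) \left(-4 + 6\right) \left(5 - 4\right)}{4} = 5 - \frac{\left(-6\right) 2 \left(5 - 4\right)}{4} = 5 - \frac{\left(-6\right) 2 \cdot 1}{4} = 5 - \frac{\left(-6\right) 2}{4} = 5 - -3 = 5 + 3 = 8$)
$F{\left(10 + 2 \right)} b = \frac{5 \left(10 + 2\right)}{6} \cdot 8 = \frac{5}{6} \cdot 12 \cdot 8 = 10 \cdot 8 = 80$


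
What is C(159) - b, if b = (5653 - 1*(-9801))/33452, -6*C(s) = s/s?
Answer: -15772/25089 ≈ -0.62864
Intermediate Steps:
C(s) = -1/6 (C(s) = -s/(6*s) = -1/6*1 = -1/6)
b = 7727/16726 (b = (5653 + 9801)*(1/33452) = 15454*(1/33452) = 7727/16726 ≈ 0.46198)
C(159) - b = -1/6 - 1*7727/16726 = -1/6 - 7727/16726 = -15772/25089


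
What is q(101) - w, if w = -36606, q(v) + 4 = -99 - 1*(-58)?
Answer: 36561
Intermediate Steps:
q(v) = -45 (q(v) = -4 + (-99 - 1*(-58)) = -4 + (-99 + 58) = -4 - 41 = -45)
q(101) - w = -45 - 1*(-36606) = -45 + 36606 = 36561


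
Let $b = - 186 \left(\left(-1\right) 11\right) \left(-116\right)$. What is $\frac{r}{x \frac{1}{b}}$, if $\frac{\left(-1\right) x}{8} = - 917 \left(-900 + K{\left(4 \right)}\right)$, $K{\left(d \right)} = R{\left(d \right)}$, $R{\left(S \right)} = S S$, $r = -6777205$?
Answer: $- \frac{201059340735}{810628} \approx -2.4803 \cdot 10^{5}$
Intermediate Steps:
$R{\left(S \right)} = S^{2}$
$K{\left(d \right)} = d^{2}$
$x = -6485024$ ($x = - 8 \left(- 917 \left(-900 + 4^{2}\right)\right) = - 8 \left(- 917 \left(-900 + 16\right)\right) = - 8 \left(\left(-917\right) \left(-884\right)\right) = \left(-8\right) 810628 = -6485024$)
$b = -237336$ ($b = \left(-186\right) \left(-11\right) \left(-116\right) = 2046 \left(-116\right) = -237336$)
$\frac{r}{x \frac{1}{b}} = - \frac{6777205}{\left(-6485024\right) \frac{1}{-237336}} = - \frac{6777205}{\left(-6485024\right) \left(- \frac{1}{237336}\right)} = - \frac{6777205}{\frac{810628}{29667}} = \left(-6777205\right) \frac{29667}{810628} = - \frac{201059340735}{810628}$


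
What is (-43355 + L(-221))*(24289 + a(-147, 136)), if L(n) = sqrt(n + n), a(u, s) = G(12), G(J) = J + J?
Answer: -1054090115 + 24313*I*sqrt(442) ≈ -1.0541e+9 + 5.1115e+5*I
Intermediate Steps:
G(J) = 2*J
a(u, s) = 24 (a(u, s) = 2*12 = 24)
L(n) = sqrt(2)*sqrt(n) (L(n) = sqrt(2*n) = sqrt(2)*sqrt(n))
(-43355 + L(-221))*(24289 + a(-147, 136)) = (-43355 + sqrt(2)*sqrt(-221))*(24289 + 24) = (-43355 + sqrt(2)*(I*sqrt(221)))*24313 = (-43355 + I*sqrt(442))*24313 = -1054090115 + 24313*I*sqrt(442)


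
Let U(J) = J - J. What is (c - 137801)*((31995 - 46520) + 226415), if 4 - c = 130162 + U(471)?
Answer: -56777832510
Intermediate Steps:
U(J) = 0
c = -130158 (c = 4 - (130162 + 0) = 4 - 1*130162 = 4 - 130162 = -130158)
(c - 137801)*((31995 - 46520) + 226415) = (-130158 - 137801)*((31995 - 46520) + 226415) = -267959*(-14525 + 226415) = -267959*211890 = -56777832510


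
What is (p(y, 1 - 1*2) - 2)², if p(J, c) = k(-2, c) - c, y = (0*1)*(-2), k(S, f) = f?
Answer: 4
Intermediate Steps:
y = 0 (y = 0*(-2) = 0)
p(J, c) = 0 (p(J, c) = c - c = 0)
(p(y, 1 - 1*2) - 2)² = (0 - 2)² = (-2)² = 4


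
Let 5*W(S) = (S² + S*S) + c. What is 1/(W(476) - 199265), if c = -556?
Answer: -5/543729 ≈ -9.1958e-6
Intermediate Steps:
W(S) = -556/5 + 2*S²/5 (W(S) = ((S² + S*S) - 556)/5 = ((S² + S²) - 556)/5 = (2*S² - 556)/5 = (-556 + 2*S²)/5 = -556/5 + 2*S²/5)
1/(W(476) - 199265) = 1/((-556/5 + (⅖)*476²) - 199265) = 1/((-556/5 + (⅖)*226576) - 199265) = 1/((-556/5 + 453152/5) - 199265) = 1/(452596/5 - 199265) = 1/(-543729/5) = -5/543729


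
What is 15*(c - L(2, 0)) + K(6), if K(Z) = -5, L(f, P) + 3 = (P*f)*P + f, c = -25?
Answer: -365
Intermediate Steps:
L(f, P) = -3 + f + f*P² (L(f, P) = -3 + ((P*f)*P + f) = -3 + (f*P² + f) = -3 + (f + f*P²) = -3 + f + f*P²)
15*(c - L(2, 0)) + K(6) = 15*(-25 - (-3 + 2 + 2*0²)) - 5 = 15*(-25 - (-3 + 2 + 2*0)) - 5 = 15*(-25 - (-3 + 2 + 0)) - 5 = 15*(-25 - 1*(-1)) - 5 = 15*(-25 + 1) - 5 = 15*(-24) - 5 = -360 - 5 = -365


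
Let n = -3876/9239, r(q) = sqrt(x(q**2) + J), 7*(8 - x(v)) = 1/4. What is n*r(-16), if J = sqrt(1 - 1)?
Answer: -1938*sqrt(1561)/64673 ≈ -1.1839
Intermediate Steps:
x(v) = 223/28 (x(v) = 8 - 1/7/4 = 8 - 1/7*1/4 = 8 - 1/28 = 223/28)
J = 0 (J = sqrt(0) = 0)
r(q) = sqrt(1561)/14 (r(q) = sqrt(223/28 + 0) = sqrt(223/28) = sqrt(1561)/14)
n = -3876/9239 (n = -3876*1/9239 = -3876/9239 ≈ -0.41953)
n*r(-16) = -1938*sqrt(1561)/64673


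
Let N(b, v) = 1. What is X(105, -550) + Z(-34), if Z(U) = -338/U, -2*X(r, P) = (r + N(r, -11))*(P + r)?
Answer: 401114/17 ≈ 23595.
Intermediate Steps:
X(r, P) = -(1 + r)*(P + r)/2 (X(r, P) = -(r + 1)*(P + r)/2 = -(1 + r)*(P + r)/2)
X(105, -550) + Z(-34) = (-1/2*(-550) - 1/2*105 - 1/2*105**2 - 1/2*(-550)*105) - 338/(-34) = (275 - 105/2 - 1/2*11025 + 28875) - 338*(-1/34) = (275 - 105/2 - 11025/2 + 28875) + 169/17 = 23585 + 169/17 = 401114/17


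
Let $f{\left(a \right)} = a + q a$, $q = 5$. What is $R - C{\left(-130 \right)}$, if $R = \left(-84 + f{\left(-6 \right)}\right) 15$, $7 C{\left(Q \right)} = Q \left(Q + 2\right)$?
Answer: $- \frac{29240}{7} \approx -4177.1$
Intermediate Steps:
$f{\left(a \right)} = 6 a$ ($f{\left(a \right)} = a + 5 a = 6 a$)
$C{\left(Q \right)} = \frac{Q \left(2 + Q\right)}{7}$ ($C{\left(Q \right)} = \frac{Q \left(Q + 2\right)}{7} = \frac{Q \left(2 + Q\right)}{7}$)
$R = -1800$ ($R = \left(-84 + 6 \left(-6\right)\right) 15 = \left(-84 - 36\right) 15 = \left(-120\right) 15 = -1800$)
$R - C{\left(-130 \right)} = -1800 - \frac{1}{7} \left(-130\right) \left(2 - 130\right) = -1800 - \frac{1}{7} \left(-130\right) \left(-128\right) = -1800 - \frac{16640}{7} = - \frac{29240}{7}$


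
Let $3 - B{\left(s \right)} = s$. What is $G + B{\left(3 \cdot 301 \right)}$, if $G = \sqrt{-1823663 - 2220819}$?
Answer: $-900 + i \sqrt{4044482} \approx -900.0 + 2011.1 i$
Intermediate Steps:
$G = i \sqrt{4044482}$ ($G = \sqrt{-4044482} = i \sqrt{4044482} \approx 2011.1 i$)
$B{\left(s \right)} = 3 - s$
$G + B{\left(3 \cdot 301 \right)} = i \sqrt{4044482} + \left(3 - 3 \cdot 301\right) = i \sqrt{4044482} + \left(3 - 903\right) = i \sqrt{4044482} - 900 = -900 + i \sqrt{4044482}$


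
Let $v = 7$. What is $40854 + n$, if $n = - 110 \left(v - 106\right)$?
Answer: $51744$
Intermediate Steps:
$n = 10890$ ($n = - 110 \left(7 - 106\right) = \left(-110\right) \left(-99\right) = 10890$)
$40854 + n = 40854 + 10890 = 51744$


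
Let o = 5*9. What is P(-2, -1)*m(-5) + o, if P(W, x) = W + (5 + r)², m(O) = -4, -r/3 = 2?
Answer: 49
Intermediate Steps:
r = -6 (r = -3*2 = -6)
P(W, x) = 1 + W (P(W, x) = W + (5 - 6)² = W + (-1)² = W + 1 = 1 + W)
o = 45
P(-2, -1)*m(-5) + o = (1 - 2)*(-4) + 45 = -1*(-4) + 45 = 4 + 45 = 49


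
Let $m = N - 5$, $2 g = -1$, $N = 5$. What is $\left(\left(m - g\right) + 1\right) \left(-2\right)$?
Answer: $-3$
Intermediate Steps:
$g = - \frac{1}{2}$ ($g = \frac{1}{2} \left(-1\right) = - \frac{1}{2} \approx -0.5$)
$m = 0$ ($m = 5 - 5 = 0$)
$\left(\left(m - g\right) + 1\right) \left(-2\right) = \left(\left(0 - - \frac{1}{2}\right) + 1\right) \left(-2\right) = \left(\left(0 + \frac{1}{2}\right) + 1\right) \left(-2\right) = \left(\frac{1}{2} + 1\right) \left(-2\right) = \frac{3}{2} \left(-2\right) = -3$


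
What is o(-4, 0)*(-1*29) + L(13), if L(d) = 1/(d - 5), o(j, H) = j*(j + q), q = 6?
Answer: 1857/8 ≈ 232.13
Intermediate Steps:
o(j, H) = j*(6 + j) (o(j, H) = j*(j + 6) = j*(6 + j))
L(d) = 1/(-5 + d)
o(-4, 0)*(-1*29) + L(13) = (-4*(6 - 4))*(-1*29) + 1/(-5 + 13) = -4*2*(-29) + 1/8 = -8*(-29) + ⅛ = 232 + ⅛ = 1857/8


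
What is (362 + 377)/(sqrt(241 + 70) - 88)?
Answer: -65032/7433 - 739*sqrt(311)/7433 ≈ -10.502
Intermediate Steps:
(362 + 377)/(sqrt(241 + 70) - 88) = 739/(sqrt(311) - 88) = 739/(-88 + sqrt(311))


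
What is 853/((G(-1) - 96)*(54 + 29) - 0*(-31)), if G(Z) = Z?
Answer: -853/8051 ≈ -0.10595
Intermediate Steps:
853/((G(-1) - 96)*(54 + 29) - 0*(-31)) = 853/((-1 - 96)*(54 + 29) - 0*(-31)) = 853/(-97*83 - 1*0) = 853/(-8051 + 0) = 853/(-8051) = 853*(-1/8051) = -853/8051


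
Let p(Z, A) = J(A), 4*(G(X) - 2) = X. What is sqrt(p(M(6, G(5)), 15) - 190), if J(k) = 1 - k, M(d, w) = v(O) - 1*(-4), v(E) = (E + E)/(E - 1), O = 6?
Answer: 2*I*sqrt(51) ≈ 14.283*I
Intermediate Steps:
v(E) = 2*E/(-1 + E) (v(E) = (2*E)/(-1 + E) = 2*E/(-1 + E))
G(X) = 2 + X/4
M(d, w) = 32/5 (M(d, w) = 2*6/(-1 + 6) - 1*(-4) = 2*6/5 + 4 = 2*6*(1/5) + 4 = 12/5 + 4 = 32/5)
p(Z, A) = 1 - A
sqrt(p(M(6, G(5)), 15) - 190) = sqrt((1 - 1*15) - 190) = sqrt((1 - 15) - 190) = sqrt(-14 - 190) = sqrt(-204) = 2*I*sqrt(51)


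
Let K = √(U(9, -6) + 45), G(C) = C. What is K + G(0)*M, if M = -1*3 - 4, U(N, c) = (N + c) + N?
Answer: √57 ≈ 7.5498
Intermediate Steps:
U(N, c) = c + 2*N
K = √57 (K = √((-6 + 2*9) + 45) = √((-6 + 18) + 45) = √(12 + 45) = √57 ≈ 7.5498)
M = -7 (M = -3 - 4 = -7)
K + G(0)*M = √57 + 0*(-7) = √57 + 0 = √57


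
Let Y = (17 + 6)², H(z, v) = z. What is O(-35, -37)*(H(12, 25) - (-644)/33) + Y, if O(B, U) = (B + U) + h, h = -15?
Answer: -24341/11 ≈ -2212.8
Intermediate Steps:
O(B, U) = -15 + B + U (O(B, U) = (B + U) - 15 = -15 + B + U)
Y = 529 (Y = 23² = 529)
O(-35, -37)*(H(12, 25) - (-644)/33) + Y = (-15 - 35 - 37)*(12 - (-644)/33) + 529 = -87*(12 - (-644)/33) + 529 = -87*(12 - 1*(-644/33)) + 529 = -87*(12 + 644/33) + 529 = -87*1040/33 + 529 = -30160/11 + 529 = -24341/11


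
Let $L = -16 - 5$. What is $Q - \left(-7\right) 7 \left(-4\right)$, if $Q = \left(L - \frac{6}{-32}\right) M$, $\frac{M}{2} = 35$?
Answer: $- \frac{13223}{8} \approx -1652.9$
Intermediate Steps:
$M = 70$ ($M = 2 \cdot 35 = 70$)
$L = -21$ ($L = -16 + \left(-6 + 1\right) = -16 - 5 = -21$)
$Q = - \frac{11655}{8}$ ($Q = \left(-21 - \frac{6}{-32}\right) 70 = \left(-21 - - \frac{3}{16}\right) 70 = \left(-21 + \frac{3}{16}\right) 70 = \left(- \frac{333}{16}\right) 70 = - \frac{11655}{8} \approx -1456.9$)
$Q - \left(-7\right) 7 \left(-4\right) = - \frac{11655}{8} - \left(-7\right) 7 \left(-4\right) = - \frac{11655}{8} - \left(-49\right) \left(-4\right) = - \frac{11655}{8} - 196 = - \frac{13223}{8}$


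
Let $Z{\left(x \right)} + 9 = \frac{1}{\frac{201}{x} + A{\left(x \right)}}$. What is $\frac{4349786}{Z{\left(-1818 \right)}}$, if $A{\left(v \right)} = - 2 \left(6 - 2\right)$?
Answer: $- \frac{21379198190}{44841} \approx -4.7678 \cdot 10^{5}$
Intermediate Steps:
$A{\left(v \right)} = -8$ ($A{\left(v \right)} = \left(-2\right) 4 = -8$)
$Z{\left(x \right)} = -9 + \frac{1}{-8 + \frac{201}{x}}$ ($Z{\left(x \right)} = -9 + \frac{1}{\frac{201}{x} - 8} = -9 + \frac{1}{-8 + \frac{201}{x}}$)
$\frac{4349786}{Z{\left(-1818 \right)}} = \frac{4349786}{\frac{1}{201 - -14544} \left(-1809 + 73 \left(-1818\right)\right)} = \frac{4349786}{\frac{1}{201 + 14544} \left(-1809 - 132714\right)} = \frac{4349786}{\frac{1}{14745} \left(-134523\right)} = \frac{4349786}{- \frac{44841}{4915}} = 4349786 \left(- \frac{4915}{44841}\right) = - \frac{21379198190}{44841}$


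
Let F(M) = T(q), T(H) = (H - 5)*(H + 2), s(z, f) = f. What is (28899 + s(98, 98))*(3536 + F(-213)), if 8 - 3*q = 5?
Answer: 102185428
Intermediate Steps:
q = 1 (q = 8/3 - ⅓*5 = 8/3 - 5/3 = 1)
T(H) = (-5 + H)*(2 + H)
F(M) = -12 (F(M) = -10 + 1² - 3*1 = -10 + 1 - 3 = -12)
(28899 + s(98, 98))*(3536 + F(-213)) = (28899 + 98)*(3536 - 12) = 28997*3524 = 102185428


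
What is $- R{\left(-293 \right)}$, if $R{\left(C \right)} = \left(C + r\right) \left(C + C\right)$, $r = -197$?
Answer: $-287140$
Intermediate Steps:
$R{\left(C \right)} = 2 C \left(-197 + C\right)$ ($R{\left(C \right)} = \left(C - 197\right) \left(C + C\right) = \left(-197 + C\right) 2 C = 2 C \left(-197 + C\right)$)
$- R{\left(-293 \right)} = - 2 \left(-293\right) \left(-197 - 293\right) = - 2 \left(-293\right) \left(-490\right) = \left(-1\right) 287140 = -287140$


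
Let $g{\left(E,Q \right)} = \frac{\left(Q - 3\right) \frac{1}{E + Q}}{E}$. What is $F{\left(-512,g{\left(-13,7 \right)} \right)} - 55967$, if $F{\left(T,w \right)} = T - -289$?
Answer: $-56190$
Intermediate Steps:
$g{\left(E,Q \right)} = \frac{-3 + Q}{E \left(E + Q\right)}$ ($g{\left(E,Q \right)} = \frac{\left(-3 + Q\right) \frac{1}{E + Q}}{E} = \frac{\frac{1}{E + Q} \left(-3 + Q\right)}{E} = \frac{-3 + Q}{E \left(E + Q\right)}$)
$F{\left(T,w \right)} = 289 + T$ ($F{\left(T,w \right)} = T + 289 = 289 + T$)
$F{\left(-512,g{\left(-13,7 \right)} \right)} - 55967 = \left(289 - 512\right) - 55967 = -223 - 55967 = -56190$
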